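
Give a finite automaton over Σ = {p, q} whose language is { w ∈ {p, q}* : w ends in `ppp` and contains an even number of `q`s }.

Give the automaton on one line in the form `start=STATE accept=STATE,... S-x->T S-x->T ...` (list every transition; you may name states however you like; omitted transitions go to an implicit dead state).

start=A accept=E A-p->B A-q->C B-p->D B-q->C C-p->C C-q->A D-p->E D-q->C E-p->E E-q->C

Run two small machines in parallel and take their product. One (4 states) tracks how much of the suffix `ppp` has currently been matched; the other (2 states) tracks the count of `q`s modulo 2. Each combined state is a pair, one component from each; accept when both components accept. Equivalent product states are then merged.
       p  q 
>  A   B  C 
   B   D  C 
   C   C  A 
   D   E  C 
 * E   E  C 
(> = start, * = accepting)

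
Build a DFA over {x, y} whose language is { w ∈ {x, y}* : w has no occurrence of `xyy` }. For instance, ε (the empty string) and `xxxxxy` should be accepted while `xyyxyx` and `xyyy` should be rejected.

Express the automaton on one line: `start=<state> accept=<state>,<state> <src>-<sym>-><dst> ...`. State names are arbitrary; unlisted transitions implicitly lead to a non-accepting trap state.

start=q0 accept=q0,q1,q2 q0-x->q1 q0-y->q0 q1-x->q1 q1-y->q2 q2-x->q1 q2-y->q3 q3-x->q3 q3-y->q3

This is the complement of 'contains `xyy`'. Use the same substring-matching states — q0 through q3 holding how much of `xyy` has just been matched — but flip the accepting set: everything except the trap q3 accepts.
A 4-state machine:
        x   y  
>* q0   q1  q0 
 * q1   q1  q2 
 * q2   q1  q3 
   q3   q3  q3 
(> = start, * = accepting)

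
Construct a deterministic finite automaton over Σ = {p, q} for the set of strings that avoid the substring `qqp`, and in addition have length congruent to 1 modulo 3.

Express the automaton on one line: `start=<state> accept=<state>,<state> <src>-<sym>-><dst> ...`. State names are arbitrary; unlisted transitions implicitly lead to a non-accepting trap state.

start=S0 accept=S1,S2,S9 S0-p->S1 S0-q->S2 S1-p->S3 S1-q->S4 S2-p->S3 S2-q->S5 S3-p->S0 S3-q->S6 S4-p->S0 S4-q->S7 S5-p->S8 S5-q->S7 S6-p->S1 S6-q->S9 S7-p->S10 S7-q->S9 S8-p->S10 S8-q->S10 S9-p->S11 S9-q->S5 S10-p->S11 S10-q->S11 S11-p->S8 S11-q->S8

Run two small machines in parallel and take their product. One (4 states) tracks partial matches of the forbidden pattern `qqp`; the other (3 states) tracks the input length modulo 3. Each combined state is a pair, one component from each; accept when both components accept.
12 states suffice.
          p    q  
>  S0     S1   S2 
 * S1     S3   S4 
 * S2     S3   S5 
   S3     S0   S6 
   S4     S0   S7 
   S5     S8   S7 
   S6     S1   S9 
   S7    S10   S9 
   S8    S10  S10 
 * S9    S11   S5 
   S10   S11  S11 
   S11    S8   S8 
(> = start, * = accepting)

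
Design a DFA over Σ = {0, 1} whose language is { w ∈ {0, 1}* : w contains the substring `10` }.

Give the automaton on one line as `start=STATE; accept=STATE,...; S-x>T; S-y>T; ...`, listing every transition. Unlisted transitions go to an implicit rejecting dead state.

Track how much of `10` has been matched so far: state s0 is no progress, s2 is the absorbing accept state reached once `10` has occurred. Intermediate states record partial matches; on a mismatch, fall back to the longest reusable overlap.
        0   1  
>  s0   s0  s1 
   s1   s2  s1 
 * s2   s2  s2 
(> = start, * = accepting)

start=s0; accept=s2; s0-0>s0; s0-1>s1; s1-0>s2; s1-1>s1; s2-0>s2; s2-1>s2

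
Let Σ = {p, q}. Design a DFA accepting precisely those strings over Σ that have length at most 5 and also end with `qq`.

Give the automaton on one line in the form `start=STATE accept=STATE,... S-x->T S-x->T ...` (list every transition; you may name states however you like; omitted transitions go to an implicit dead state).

Handle the two conditions separately and then intersect. The first has 7 states tracking the input length, saturating at 6; the second has 3 states tracking how much of the suffix `qq` has currently been matched. A product state is a pair (one from each), accepting exactly when both do. Equivalent product states are then merged.
13 states suffice.
          p    q  
>  S0     S1   S2 
   S1     S3   S4 
   S2     S3   S5 
   S3     S6   S7 
   S4     S6   S8 
 * S5     S6   S8 
   S6     S9  S10 
   S7     S9  S11 
 * S8     S9  S11 
   S9     S9   S9 
   S10    S9  S12 
 * S11    S9  S12 
 * S12    S9   S9 
(> = start, * = accepting)

start=S0 accept=S5,S8,S11,S12 S0-p->S1 S0-q->S2 S1-p->S3 S1-q->S4 S2-p->S3 S2-q->S5 S3-p->S6 S3-q->S7 S4-p->S6 S4-q->S8 S5-p->S6 S5-q->S8 S6-p->S9 S6-q->S10 S7-p->S9 S7-q->S11 S8-p->S9 S8-q->S11 S9-p->S9 S9-q->S9 S10-p->S9 S10-q->S12 S11-p->S9 S11-q->S12 S12-p->S9 S12-q->S9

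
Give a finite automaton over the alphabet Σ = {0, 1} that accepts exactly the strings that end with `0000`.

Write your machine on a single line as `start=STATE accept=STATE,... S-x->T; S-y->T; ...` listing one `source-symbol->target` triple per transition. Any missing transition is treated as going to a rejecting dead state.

start=q0; accept=q4; q0-0->q1; q0-1->q0; q1-0->q2; q1-1->q0; q2-0->q3; q2-1->q0; q3-0->q4; q3-1->q0; q4-0->q4; q4-1->q0

Let each state record the length of the longest suffix of the input read so far that is also a prefix of `0000`. q1 means the last symbol is `0`; q2 means the last 2 symbols are `00`; q3 means the last 3 symbols are `000`; q4 means the last 4 symbols are `0000`. Accept only at q4, where the string currently ends in `0000`.
        0   1  
>  q0   q1  q0 
   q1   q2  q0 
   q2   q3  q0 
   q3   q4  q0 
 * q4   q4  q0 
(> = start, * = accepting)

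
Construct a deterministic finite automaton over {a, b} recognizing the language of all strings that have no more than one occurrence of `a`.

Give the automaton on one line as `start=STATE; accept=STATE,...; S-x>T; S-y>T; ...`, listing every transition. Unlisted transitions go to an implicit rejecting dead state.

Only the number of `a`s matters, and only up to 2. Make a chain q0 → q1 → q2 advanced by each `a` (with q2 absorbing); every other symbol self-loops. The accepting set is {q0, q1}.
        a   b  
>* q0   q1  q0 
 * q1   q2  q1 
   q2   q2  q2 
(> = start, * = accepting)

start=q0; accept=q0,q1; q0-a>q1; q0-b>q0; q1-a>q2; q1-b>q1; q2-a>q2; q2-b>q2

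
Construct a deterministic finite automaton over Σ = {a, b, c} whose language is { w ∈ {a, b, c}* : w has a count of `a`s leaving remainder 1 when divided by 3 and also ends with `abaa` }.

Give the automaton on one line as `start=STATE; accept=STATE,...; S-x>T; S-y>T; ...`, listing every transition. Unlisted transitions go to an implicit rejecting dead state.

start=q0; accept=q6; q0-a>q1; q0-b>q0; q0-c>q0; q1-a>q2; q1-b>q1; q1-c>q1; q2-a>q0; q2-b>q3; q2-c>q4; q3-a>q5; q3-b>q4; q3-c>q4; q4-a>q0; q4-b>q4; q4-c>q4; q5-a>q6; q5-b>q0; q5-c>q0; q6-a>q2; q6-b>q1; q6-c>q1

Run two small machines in parallel and take their product. The first has 3 states tracking the count of `a`s modulo 3; the second has 5 states tracking how much of the suffix `abaa` has currently been matched. A product state is a pair (one from each), accepting exactly when both do. Equivalent product states are then merged.
7 states suffice.
        a   b   c  
>  q0   q1  q0  q0 
   q1   q2  q1  q1 
   q2   q0  q3  q4 
   q3   q5  q4  q4 
   q4   q0  q4  q4 
   q5   q6  q0  q0 
 * q6   q2  q1  q1 
(> = start, * = accepting)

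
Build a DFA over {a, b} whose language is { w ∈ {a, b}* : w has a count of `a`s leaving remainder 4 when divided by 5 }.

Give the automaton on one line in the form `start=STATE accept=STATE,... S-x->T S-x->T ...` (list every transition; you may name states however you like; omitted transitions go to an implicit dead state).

start=s0 accept=s4 s0-a->s1 s0-b->s0 s1-a->s2 s1-b->s1 s2-a->s3 s2-b->s2 s3-a->s4 s3-b->s3 s4-a->s0 s4-b->s4

Keep the running count of `a`s modulo 5: each `a` advances along the cycle s0 → s1 → s2 → s3 → s4 → s0 while other symbols loop. Accept at s4.
With 5 states:
        a   b  
>  s0   s1  s0 
   s1   s2  s1 
   s2   s3  s2 
   s3   s4  s3 
 * s4   s0  s4 
(> = start, * = accepting)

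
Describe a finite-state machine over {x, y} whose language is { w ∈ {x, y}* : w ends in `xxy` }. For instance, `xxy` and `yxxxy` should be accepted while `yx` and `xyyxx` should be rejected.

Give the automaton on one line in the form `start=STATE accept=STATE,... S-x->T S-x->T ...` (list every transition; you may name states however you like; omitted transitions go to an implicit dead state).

start=q0 accept=q3 q0-x->q1 q0-y->q0 q1-x->q2 q1-y->q0 q2-x->q2 q2-y->q3 q3-x->q1 q3-y->q0

Let each state record the length of the longest suffix of the input read so far that is also a prefix of `xxy`. q1 means the last symbol is `x`; q2 means the last 2 symbols are `xx`; q3 means the last 3 symbols are `xxy`. Accept only at q3, where the string currently ends in `xxy`.
        x   y  
>  q0   q1  q0 
   q1   q2  q0 
   q2   q2  q3 
 * q3   q1  q0 
(> = start, * = accepting)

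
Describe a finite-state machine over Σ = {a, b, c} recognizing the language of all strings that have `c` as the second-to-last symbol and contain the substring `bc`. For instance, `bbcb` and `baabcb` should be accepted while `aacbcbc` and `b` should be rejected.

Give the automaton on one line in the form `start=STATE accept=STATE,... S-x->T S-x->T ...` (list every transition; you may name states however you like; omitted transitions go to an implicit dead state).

Handle the two conditions separately and then intersect. The first has 13 states tracking the last 2 symbols read; the second has 3 states tracking whether and how much of `bc` has been seen. A product state is a pair (one from each), accepting exactly when both do. Minimizing collapses redundant product states.
6 states suffice.
        a   b   c  
>  S0   S0  S1  S0 
   S1   S0  S1  S2 
   S2   S3  S3  S4 
 * S3   S5  S5  S2 
 * S4   S3  S3  S4 
   S5   S5  S5  S2 
(> = start, * = accepting)

start=S0 accept=S3,S4 S0-a->S0 S0-b->S1 S0-c->S0 S1-a->S0 S1-b->S1 S1-c->S2 S2-a->S3 S2-b->S3 S2-c->S4 S3-a->S5 S3-b->S5 S3-c->S2 S4-a->S3 S4-b->S3 S4-c->S4 S5-a->S5 S5-b->S5 S5-c->S2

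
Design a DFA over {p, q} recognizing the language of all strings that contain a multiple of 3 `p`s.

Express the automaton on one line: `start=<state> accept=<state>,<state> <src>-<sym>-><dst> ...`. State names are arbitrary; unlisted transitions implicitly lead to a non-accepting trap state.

Keep the running count of `p`s modulo 3: each `p` advances along the cycle A → B → C → A while other symbols loop. Accept at A.
3 states suffice.
       p  q 
>* A   B  A 
   B   C  B 
   C   A  C 
(> = start, * = accepting)

start=A accept=A A-p->B A-q->A B-p->C B-q->B C-p->A C-q->C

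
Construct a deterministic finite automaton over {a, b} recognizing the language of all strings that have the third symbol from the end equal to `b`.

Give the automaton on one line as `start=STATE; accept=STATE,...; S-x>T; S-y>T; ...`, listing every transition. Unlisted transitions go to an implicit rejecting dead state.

start=S0; accept=S11,S12,S13,S14; S0-a>S1; S0-b>S2; S1-a>S3; S1-b>S4; S2-a>S5; S2-b>S6; S3-a>S7; S3-b>S8; S4-a>S9; S4-b>S10; S5-a>S11; S5-b>S12; S6-a>S13; S6-b>S14; S7-a>S7; S7-b>S8; S8-a>S9; S8-b>S10; S9-a>S11; S9-b>S12; S10-a>S13; S10-b>S14; S11-a>S7; S11-b>S8; S12-a>S9; S12-b>S10; S13-a>S11; S13-b>S12; S14-a>S13; S14-b>S14

A DFA must remember the last 3 symbols (since which symbol is third-to-last isn't known until the input ends). Use one state per possible window of the last ≤3 symbols; accept from those whose window starts with `b`.
          a    b  
>  S0     S1   S2 
   S1     S3   S4 
   S2     S5   S6 
   S3     S7   S8 
   S4     S9  S10 
   S5    S11  S12 
   S6    S13  S14 
   S7     S7   S8 
   S8     S9  S10 
   S9    S11  S12 
   S10   S13  S14 
 * S11    S7   S8 
 * S12    S9  S10 
 * S13   S11  S12 
 * S14   S13  S14 
(> = start, * = accepting)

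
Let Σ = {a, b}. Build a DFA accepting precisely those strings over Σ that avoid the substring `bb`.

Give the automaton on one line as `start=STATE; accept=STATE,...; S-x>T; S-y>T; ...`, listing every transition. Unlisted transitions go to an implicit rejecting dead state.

This is the complement of 'contains `bb`'. Use the same substring-matching states — q0 through q2 holding how much of `bb` has just been matched — but flip the accepting set: everything except the trap q2 accepts.
        a   b  
>* q0   q0  q1 
 * q1   q0  q2 
   q2   q2  q2 
(> = start, * = accepting)

start=q0; accept=q0,q1; q0-a>q0; q0-b>q1; q1-a>q0; q1-b>q2; q2-a>q2; q2-b>q2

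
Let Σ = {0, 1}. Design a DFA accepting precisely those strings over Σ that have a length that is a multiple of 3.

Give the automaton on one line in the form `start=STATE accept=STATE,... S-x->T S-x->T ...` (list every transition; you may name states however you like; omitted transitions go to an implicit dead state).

Count input length modulo 3: every symbol advances one step around the cycle A → B → C → A. Accept at A.
       0  1 
>* A   B  B 
   B   C  C 
   C   A  A 
(> = start, * = accepting)

start=A accept=A A-0->B A-1->B B-0->C B-1->C C-0->A C-1->A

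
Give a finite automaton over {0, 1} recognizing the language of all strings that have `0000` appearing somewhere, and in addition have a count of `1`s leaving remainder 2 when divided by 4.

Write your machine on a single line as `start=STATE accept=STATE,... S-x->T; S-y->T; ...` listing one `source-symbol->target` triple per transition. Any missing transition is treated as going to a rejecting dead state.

Build one automaton per condition and run them in lockstep. The first has 5 states tracking whether and how much of `0000` has been seen; the second has 4 states tracking the count of `1`s modulo 4. A product state is a pair (one from each), accepting exactly when both do.
20 states suffice.
          0    1  
>  S0     S1   S2 
   S1     S3   S2 
   S2     S4   S5 
   S3     S6   S2 
   S4     S7   S5 
   S5     S8   S9 
   S6    S10   S2 
   S7    S11   S5 
   S8    S12   S9 
   S9    S13   S0 
   S10   S10  S14 
   S11   S14   S5 
   S12   S15   S9 
   S13   S16   S0 
   S14   S14  S17 
   S15   S17   S9 
   S16   S18   S0 
 * S17   S17  S19 
   S18   S19   S0 
   S19   S19  S10 
(> = start, * = accepting)

start=S0; accept=S17; S0-0->S1; S0-1->S2; S1-0->S3; S1-1->S2; S2-0->S4; S2-1->S5; S3-0->S6; S3-1->S2; S4-0->S7; S4-1->S5; S5-0->S8; S5-1->S9; S6-0->S10; S6-1->S2; S7-0->S11; S7-1->S5; S8-0->S12; S8-1->S9; S9-0->S13; S9-1->S0; S10-0->S10; S10-1->S14; S11-0->S14; S11-1->S5; S12-0->S15; S12-1->S9; S13-0->S16; S13-1->S0; S14-0->S14; S14-1->S17; S15-0->S17; S15-1->S9; S16-0->S18; S16-1->S0; S17-0->S17; S17-1->S19; S18-0->S19; S18-1->S0; S19-0->S19; S19-1->S10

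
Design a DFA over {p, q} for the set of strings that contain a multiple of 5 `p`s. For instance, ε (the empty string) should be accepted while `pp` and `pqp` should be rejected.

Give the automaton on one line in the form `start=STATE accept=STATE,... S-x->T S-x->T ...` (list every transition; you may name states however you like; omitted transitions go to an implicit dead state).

The only thing that matters is how many `p`s have appeared, reduced mod 5. Use one state per residue: A for 0, …, E for 4. Reading `p` moves to the next residue; anything else stays put. A is accepting.
       p  q 
>* A   B  A 
   B   C  B 
   C   D  C 
   D   E  D 
   E   A  E 
(> = start, * = accepting)

start=A accept=A A-p->B A-q->A B-p->C B-q->B C-p->D C-q->C D-p->E D-q->D E-p->A E-q->E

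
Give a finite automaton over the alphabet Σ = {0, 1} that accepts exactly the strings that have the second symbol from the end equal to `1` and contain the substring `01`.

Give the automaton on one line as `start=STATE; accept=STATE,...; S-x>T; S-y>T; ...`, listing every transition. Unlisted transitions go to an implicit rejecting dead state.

Build one automaton per condition and run them in lockstep. One (7 states) tracks the last 2 symbols read; the other (3 states) tracks whether and how much of `01` has been seen. Each combined state is a pair, one component from each; accept when both components accept.
10 states suffice.
       0  1 
>  A   B  C 
   B   D  E 
   C   F  G 
   D   D  E 
   E   H  I 
   F   D  E 
   G   F  G 
 * H   J  E 
 * I   H  I 
   J   J  E 
(> = start, * = accepting)

start=A; accept=H,I; A-0>B; A-1>C; B-0>D; B-1>E; C-0>F; C-1>G; D-0>D; D-1>E; E-0>H; E-1>I; F-0>D; F-1>E; G-0>F; G-1>G; H-0>J; H-1>E; I-0>H; I-1>I; J-0>J; J-1>E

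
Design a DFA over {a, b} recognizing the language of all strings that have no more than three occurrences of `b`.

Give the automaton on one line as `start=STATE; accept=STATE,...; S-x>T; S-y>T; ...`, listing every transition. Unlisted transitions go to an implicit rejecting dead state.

Count `b`s, saturating at 4: states s0 through s3 mean 0 through 3 `b`s seen; s4 means more than 3. Each `b` increments (capped at s4); other symbols loop. Accept from {s0, s1, s2, s3}.
With 5 states:
        a   b  
>* s0   s0  s1 
 * s1   s1  s2 
 * s2   s2  s3 
 * s3   s3  s4 
   s4   s4  s4 
(> = start, * = accepting)

start=s0; accept=s0,s1,s2,s3; s0-a>s0; s0-b>s1; s1-a>s1; s1-b>s2; s2-a>s2; s2-b>s3; s3-a>s3; s3-b>s4; s4-a>s4; s4-b>s4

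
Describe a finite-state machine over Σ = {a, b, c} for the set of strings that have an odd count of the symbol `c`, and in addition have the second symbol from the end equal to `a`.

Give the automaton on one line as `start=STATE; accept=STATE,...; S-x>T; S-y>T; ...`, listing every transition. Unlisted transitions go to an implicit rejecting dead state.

Handle the two conditions separately and then intersect. One (2 states) tracks the count of `c`s modulo 2; the other (13 states) tracks the last 2 symbols read. Each combined state is a pair, one component from each; accept when both components accept.
With 22 states:
          a    b    c  
>  q0     q1   q2   q3 
   q1     q4   q5   q6 
   q2     q7   q8   q9 
   q3    q10  q11  q12 
   q4     q4   q5   q6 
   q5     q7   q8   q9 
 * q6    q10  q11  q12 
   q7     q4   q5   q6 
   q8     q7   q8   q9 
   q9    q10  q11  q12 
   q10   q13  q14  q15 
   q11   q16  q17  q18 
   q12   q19  q20  q21 
 * q13   q13  q14  q15 
 * q14   q16  q17  q18 
   q15   q19  q20  q21 
   q16   q13  q14  q15 
   q17   q16  q17  q18 
   q18   q19  q20  q21 
   q19    q4   q5   q6 
   q20    q7   q8   q9 
   q21   q10  q11  q12 
(> = start, * = accepting)

start=q0; accept=q6,q13,q14; q0-a>q1; q0-b>q2; q0-c>q3; q1-a>q4; q1-b>q5; q1-c>q6; q2-a>q7; q2-b>q8; q2-c>q9; q3-a>q10; q3-b>q11; q3-c>q12; q4-a>q4; q4-b>q5; q4-c>q6; q5-a>q7; q5-b>q8; q5-c>q9; q6-a>q10; q6-b>q11; q6-c>q12; q7-a>q4; q7-b>q5; q7-c>q6; q8-a>q7; q8-b>q8; q8-c>q9; q9-a>q10; q9-b>q11; q9-c>q12; q10-a>q13; q10-b>q14; q10-c>q15; q11-a>q16; q11-b>q17; q11-c>q18; q12-a>q19; q12-b>q20; q12-c>q21; q13-a>q13; q13-b>q14; q13-c>q15; q14-a>q16; q14-b>q17; q14-c>q18; q15-a>q19; q15-b>q20; q15-c>q21; q16-a>q13; q16-b>q14; q16-c>q15; q17-a>q16; q17-b>q17; q17-c>q18; q18-a>q19; q18-b>q20; q18-c>q21; q19-a>q4; q19-b>q5; q19-c>q6; q20-a>q7; q20-b>q8; q20-c>q9; q21-a>q10; q21-b>q11; q21-c>q12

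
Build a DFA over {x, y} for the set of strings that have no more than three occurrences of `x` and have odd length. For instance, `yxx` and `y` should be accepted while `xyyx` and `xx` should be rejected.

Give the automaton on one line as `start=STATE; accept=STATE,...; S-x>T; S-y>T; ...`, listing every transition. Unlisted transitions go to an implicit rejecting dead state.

Build one automaton per condition and run them in lockstep. One (5 states) tracks the count of `x`s, saturating at 4; the other (2 states) tracks the input length modulo 2. Each combined state is a pair, one component from each; accept when both components accept.
With 10 states:
        x   y  
>  S0   S1  S2 
 * S1   S3  S4 
 * S2   S4  S0 
   S3   S5  S6 
   S4   S6  S1 
 * S5   S7  S8 
 * S6   S8  S3 
   S7   S9  S9 
   S8   S9  S5 
   S9   S7  S7 
(> = start, * = accepting)

start=S0; accept=S1,S2,S5,S6; S0-x>S1; S0-y>S2; S1-x>S3; S1-y>S4; S2-x>S4; S2-y>S0; S3-x>S5; S3-y>S6; S4-x>S6; S4-y>S1; S5-x>S7; S5-y>S8; S6-x>S8; S6-y>S3; S7-x>S9; S7-y>S9; S8-x>S9; S8-y>S5; S9-x>S7; S9-y>S7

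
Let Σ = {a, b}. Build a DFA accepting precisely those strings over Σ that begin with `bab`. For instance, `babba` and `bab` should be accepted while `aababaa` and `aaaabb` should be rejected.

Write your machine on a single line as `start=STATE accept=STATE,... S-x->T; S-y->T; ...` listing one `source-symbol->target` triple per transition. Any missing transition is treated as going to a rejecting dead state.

Check the first 3 symbols one by one: q0 through q2 record how many have matched `bab` so far; any wrong symbol goes to the dead state q4. After all 3 match we enter the accepting sink q3.
A 5-state machine:
        a   b  
>  q0   q4  q1 
   q1   q2  q4 
   q2   q4  q3 
 * q3   q3  q3 
   q4   q4  q4 
(> = start, * = accepting)

start=q0; accept=q3; q0-a->q4; q0-b->q1; q1-a->q2; q1-b->q4; q2-a->q4; q2-b->q3; q3-a->q3; q3-b->q3; q4-a->q4; q4-b->q4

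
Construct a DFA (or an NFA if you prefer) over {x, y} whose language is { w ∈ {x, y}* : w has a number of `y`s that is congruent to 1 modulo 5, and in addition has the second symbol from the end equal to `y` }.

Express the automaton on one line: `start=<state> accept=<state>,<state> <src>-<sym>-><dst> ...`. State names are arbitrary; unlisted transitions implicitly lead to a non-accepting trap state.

start=s0 accept=s5,s22 s0-x->s1 s0-y->s2 s1-x->s3 s1-y->s4 s2-x->s5 s2-y->s6 s3-x->s3 s3-y->s4 s4-x->s5 s4-y->s6 s5-x->s7 s5-y->s8 s6-x->s9 s6-y->s10 s7-x->s7 s7-y->s8 s8-x->s9 s8-y->s10 s9-x->s11 s9-y->s12 s10-x->s13 s10-y->s14 s11-x->s11 s11-y->s12 s12-x->s13 s12-y->s14 s13-x->s15 s13-y->s16 s14-x->s17 s14-y->s18 s15-x->s15 s15-y->s16 s16-x->s17 s16-y->s18 s17-x->s19 s17-y->s20 s18-x->s21 s18-y->s22 s19-x->s19 s19-y->s20 s20-x->s21 s20-y->s22 s21-x->s3 s21-y->s4 s22-x->s5 s22-y->s6

Build one automaton per condition and run them in lockstep. The first has 5 states tracking the count of `y`s modulo 5; the second has 7 states tracking the last 2 symbols read. A product state is a pair (one from each), accepting exactly when both do.
With 23 states:
          x    y  
>  s0     s1   s2 
   s1     s3   s4 
   s2     s5   s6 
   s3     s3   s4 
   s4     s5   s6 
 * s5     s7   s8 
   s6     s9  s10 
   s7     s7   s8 
   s8     s9  s10 
   s9    s11  s12 
   s10   s13  s14 
   s11   s11  s12 
   s12   s13  s14 
   s13   s15  s16 
   s14   s17  s18 
   s15   s15  s16 
   s16   s17  s18 
   s17   s19  s20 
   s18   s21  s22 
   s19   s19  s20 
   s20   s21  s22 
   s21    s3   s4 
 * s22    s5   s6 
(> = start, * = accepting)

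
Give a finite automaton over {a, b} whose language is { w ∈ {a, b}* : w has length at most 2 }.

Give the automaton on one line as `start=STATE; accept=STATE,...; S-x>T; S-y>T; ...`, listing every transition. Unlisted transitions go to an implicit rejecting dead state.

start=q0; accept=q0,q1,q2; q0-a>q1; q0-b>q1; q1-a>q2; q1-b>q2; q2-a>q3; q2-b>q3; q3-a>q3; q3-b>q3

Count input length up to 3: every symbol moves from q0 toward q3, which means 'more than 2' and absorbs. Accept from {q0, q1, q2}.
With 4 states:
        a   b  
>* q0   q1  q1 
 * q1   q2  q2 
 * q2   q3  q3 
   q3   q3  q3 
(> = start, * = accepting)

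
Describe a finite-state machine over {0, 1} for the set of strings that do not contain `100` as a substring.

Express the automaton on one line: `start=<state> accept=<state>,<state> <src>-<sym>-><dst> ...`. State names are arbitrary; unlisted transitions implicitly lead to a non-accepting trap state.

Track partial matches of the forbidden pattern `100`. State S3 is a dead state reached once `100` has occurred; every other state accepts. S0 means no part of `100` is currently matched.
        0   1  
>* S0   S0  S1 
 * S1   S2  S1 
 * S2   S3  S1 
   S3   S3  S3 
(> = start, * = accepting)

start=S0 accept=S0,S1,S2 S0-0->S0 S0-1->S1 S1-0->S2 S1-1->S1 S2-0->S3 S2-1->S1 S3-0->S3 S3-1->S3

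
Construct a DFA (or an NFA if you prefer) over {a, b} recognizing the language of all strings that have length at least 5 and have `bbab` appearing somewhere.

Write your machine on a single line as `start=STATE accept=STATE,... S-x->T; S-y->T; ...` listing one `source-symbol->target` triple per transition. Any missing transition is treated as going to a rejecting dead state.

start=s0; accept=s9; s0-a->s1; s0-b->s2; s1-a->s1; s1-b->s3; s2-a->s1; s2-b->s4; s3-a->s1; s3-b->s5; s4-a->s6; s4-b->s5; s5-a->s7; s5-b->s5; s6-a->s1; s6-b->s8; s7-a->s1; s7-b->s9; s8-a->s9; s8-b->s9; s9-a->s9; s9-b->s9

Handle the two conditions separately and then intersect. One (7 states) tracks the input length, saturating at 6; the other (5 states) tracks whether and how much of `bbab` has been seen. Each combined state is a pair, one component from each; accept when both components accept. Minimizing collapses redundant product states.
10 states suffice.
        a   b  
>  s0   s1  s2 
   s1   s1  s3 
   s2   s1  s4 
   s3   s1  s5 
   s4   s6  s5 
   s5   s7  s5 
   s6   s1  s8 
   s7   s1  s9 
   s8   s9  s9 
 * s9   s9  s9 
(> = start, * = accepting)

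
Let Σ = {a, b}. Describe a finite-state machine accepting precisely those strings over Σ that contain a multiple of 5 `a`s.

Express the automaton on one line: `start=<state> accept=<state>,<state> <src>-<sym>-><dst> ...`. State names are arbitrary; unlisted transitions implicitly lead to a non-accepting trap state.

Keep the running count of `a`s modulo 5: each `a` advances along the cycle q0 → q1 → q2 → q3 → q4 → q0 while other symbols loop. Accept at q0.
With 5 states:
        a   b  
>* q0   q1  q0 
   q1   q2  q1 
   q2   q3  q2 
   q3   q4  q3 
   q4   q0  q4 
(> = start, * = accepting)

start=q0 accept=q0 q0-a->q1 q0-b->q0 q1-a->q2 q1-b->q1 q2-a->q3 q2-b->q2 q3-a->q4 q3-b->q3 q4-a->q0 q4-b->q4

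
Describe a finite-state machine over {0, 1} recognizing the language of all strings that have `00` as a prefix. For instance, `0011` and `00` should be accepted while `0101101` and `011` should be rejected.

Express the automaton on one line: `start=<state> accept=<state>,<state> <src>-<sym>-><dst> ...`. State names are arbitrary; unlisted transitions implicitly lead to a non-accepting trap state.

Walk along `00` while the input agrees: from q0 take `0` to q1, and so on. Any deviation drops to the rejecting sink q3. Once q2 is reached the prefix is confirmed and every continuation is accepted.
4 states suffice.
        0   1  
>  q0   q1  q3 
   q1   q2  q3 
 * q2   q2  q2 
   q3   q3  q3 
(> = start, * = accepting)

start=q0 accept=q2 q0-0->q1 q0-1->q3 q1-0->q2 q1-1->q3 q2-0->q2 q2-1->q2 q3-0->q3 q3-1->q3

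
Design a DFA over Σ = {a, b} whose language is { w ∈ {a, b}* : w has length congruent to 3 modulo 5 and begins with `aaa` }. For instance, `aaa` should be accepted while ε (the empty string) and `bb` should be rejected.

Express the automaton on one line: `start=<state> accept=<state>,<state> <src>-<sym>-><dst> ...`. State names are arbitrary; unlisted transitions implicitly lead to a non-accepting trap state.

Handle the two conditions separately and then intersect. The first has 5 states tracking the input length modulo 5; the second has 5 states tracking whether the input so far still matches the prefix `aaa`. A product state is a pair (one from each), accepting exactly when both do. Minimizing collapses redundant product states.
9 states suffice.
        a   b  
>  s0   s1  s2 
   s1   s3  s2 
   s2   s2  s2 
   s3   s4  s2 
 * s4   s5  s5 
   s5   s6  s6 
   s6   s7  s7 
   s7   s8  s8 
   s8   s4  s4 
(> = start, * = accepting)

start=s0 accept=s4 s0-a->s1 s0-b->s2 s1-a->s3 s1-b->s2 s2-a->s2 s2-b->s2 s3-a->s4 s3-b->s2 s4-a->s5 s4-b->s5 s5-a->s6 s5-b->s6 s6-a->s7 s6-b->s7 s7-a->s8 s7-b->s8 s8-a->s4 s8-b->s4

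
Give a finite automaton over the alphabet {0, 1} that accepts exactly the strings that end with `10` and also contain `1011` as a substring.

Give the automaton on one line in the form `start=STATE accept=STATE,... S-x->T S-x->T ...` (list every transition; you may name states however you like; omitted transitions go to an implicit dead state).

Build one automaton per condition and run them in lockstep. The first has 3 states tracking how much of the suffix `10` has currently been matched; the second has 5 states tracking whether and how much of `1011` has been seen. A product state is a pair (one from each), accepting exactly when both do.
With 7 states:
        0   1  
>  S0   S0  S1 
   S1   S2  S1 
   S2   S0  S3 
   S3   S2  S4 
   S4   S5  S4 
 * S5   S6  S4 
   S6   S6  S4 
(> = start, * = accepting)

start=S0 accept=S5 S0-0->S0 S0-1->S1 S1-0->S2 S1-1->S1 S2-0->S0 S2-1->S3 S3-0->S2 S3-1->S4 S4-0->S5 S4-1->S4 S5-0->S6 S5-1->S4 S6-0->S6 S6-1->S4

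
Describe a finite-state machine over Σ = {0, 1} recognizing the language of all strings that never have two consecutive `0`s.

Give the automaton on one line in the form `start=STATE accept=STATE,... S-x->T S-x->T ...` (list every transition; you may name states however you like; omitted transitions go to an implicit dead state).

This is the complement of 'contains `00`'. Use the same substring-matching states — q0 through q2 holding how much of `00` has just been matched — but flip the accepting set: everything except the trap q2 accepts.
3 states suffice.
        0   1  
>* q0   q1  q0 
 * q1   q2  q0 
   q2   q2  q2 
(> = start, * = accepting)

start=q0 accept=q0,q1 q0-0->q1 q0-1->q0 q1-0->q2 q1-1->q0 q2-0->q2 q2-1->q2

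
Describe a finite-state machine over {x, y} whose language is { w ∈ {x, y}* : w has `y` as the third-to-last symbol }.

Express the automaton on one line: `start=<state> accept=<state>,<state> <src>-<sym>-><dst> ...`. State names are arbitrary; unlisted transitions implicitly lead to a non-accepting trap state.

Because acceptance depends on a position counted from the end, the machine has to buffer the most recent 3 symbols. Make each state the string of the last up-to-3 symbols read; on input `x` shift the window left and append `x`. Accept when the buffered window has length 3 and begins with `y`.
          x    y  
>  q0     q1   q2 
   q1     q3   q4 
   q2     q5   q6 
   q3     q7   q8 
   q4     q9  q10 
   q5    q11  q12 
   q6    q13  q14 
   q7     q7   q8 
   q8     q9  q10 
   q9    q11  q12 
   q10   q13  q14 
 * q11    q7   q8 
 * q12    q9  q10 
 * q13   q11  q12 
 * q14   q13  q14 
(> = start, * = accepting)

start=q0 accept=q11,q12,q13,q14 q0-x->q1 q0-y->q2 q1-x->q3 q1-y->q4 q2-x->q5 q2-y->q6 q3-x->q7 q3-y->q8 q4-x->q9 q4-y->q10 q5-x->q11 q5-y->q12 q6-x->q13 q6-y->q14 q7-x->q7 q7-y->q8 q8-x->q9 q8-y->q10 q9-x->q11 q9-y->q12 q10-x->q13 q10-y->q14 q11-x->q7 q11-y->q8 q12-x->q9 q12-y->q10 q13-x->q11 q13-y->q12 q14-x->q13 q14-y->q14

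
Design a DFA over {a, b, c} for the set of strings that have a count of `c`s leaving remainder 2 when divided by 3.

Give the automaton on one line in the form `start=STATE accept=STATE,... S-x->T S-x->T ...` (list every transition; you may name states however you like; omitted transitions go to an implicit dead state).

Keep the running count of `c`s modulo 3: each `c` advances along the cycle q0 → q1 → q2 → q0 while other symbols loop. Accept at q2.
A 3-state machine:
        a   b   c  
>  q0   q0  q0  q1 
   q1   q1  q1  q2 
 * q2   q2  q2  q0 
(> = start, * = accepting)

start=q0 accept=q2 q0-a->q0 q0-b->q0 q0-c->q1 q1-a->q1 q1-b->q1 q1-c->q2 q2-a->q2 q2-b->q2 q2-c->q0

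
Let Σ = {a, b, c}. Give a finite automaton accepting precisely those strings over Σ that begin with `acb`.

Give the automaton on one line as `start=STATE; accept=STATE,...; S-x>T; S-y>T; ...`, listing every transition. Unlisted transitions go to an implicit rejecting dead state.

start=S0; accept=S3; S0-a>S1; S0-b>S4; S0-c>S4; S1-a>S4; S1-b>S4; S1-c>S2; S2-a>S4; S2-b>S3; S2-c>S4; S3-a>S3; S3-b>S3; S3-c>S3; S4-a>S4; S4-b>S4; S4-c>S4

Walk along `acb` while the input agrees: from S0 take `a` to S1, and so on. Any deviation drops to the rejecting sink S4. Once S3 is reached the prefix is confirmed and every continuation is accepted.
5 states suffice.
        a   b   c  
>  S0   S1  S4  S4 
   S1   S4  S4  S2 
   S2   S4  S3  S4 
 * S3   S3  S3  S3 
   S4   S4  S4  S4 
(> = start, * = accepting)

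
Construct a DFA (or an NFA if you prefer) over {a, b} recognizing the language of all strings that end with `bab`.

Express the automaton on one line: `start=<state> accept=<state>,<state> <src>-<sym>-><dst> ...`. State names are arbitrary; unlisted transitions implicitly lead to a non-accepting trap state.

Let each state record the length of the longest suffix of the input read so far that is also a prefix of `bab`. s1 means the last symbol is `b`; s2 means the last 2 symbols are `ba`; s3 means the last 3 symbols are `bab`. Accept only at s3, where the string currently ends in `bab`.
A 4-state machine:
        a   b  
>  s0   s0  s1 
   s1   s2  s1 
   s2   s0  s3 
 * s3   s2  s1 
(> = start, * = accepting)

start=s0 accept=s3 s0-a->s0 s0-b->s1 s1-a->s2 s1-b->s1 s2-a->s0 s2-b->s3 s3-a->s2 s3-b->s1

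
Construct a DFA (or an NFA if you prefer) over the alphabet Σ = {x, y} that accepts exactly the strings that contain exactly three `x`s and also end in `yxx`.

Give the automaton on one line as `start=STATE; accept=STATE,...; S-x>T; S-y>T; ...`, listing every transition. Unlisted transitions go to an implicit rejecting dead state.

start=s0; accept=s5; s0-x>s1; s0-y>s0; s1-x>s2; s1-y>s3; s2-x>s2; s2-y>s2; s3-x>s4; s3-y>s3; s4-x>s5; s4-y>s2; s5-x>s2; s5-y>s2

Build one automaton per condition and run them in lockstep. The first has 5 states tracking the count of `x`s, saturating at 4; the second has 4 states tracking how much of the suffix `yxx` has currently been matched. A product state is a pair (one from each), accepting exactly when both do. Minimizing collapses redundant product states.
        x   y  
>  s0   s1  s0 
   s1   s2  s3 
   s2   s2  s2 
   s3   s4  s3 
   s4   s5  s2 
 * s5   s2  s2 
(> = start, * = accepting)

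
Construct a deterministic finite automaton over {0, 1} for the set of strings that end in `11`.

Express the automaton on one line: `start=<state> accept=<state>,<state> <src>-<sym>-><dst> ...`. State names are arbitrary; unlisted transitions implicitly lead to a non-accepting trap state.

start=S0 accept=S2 S0-0->S0 S0-1->S1 S1-0->S0 S1-1->S2 S2-0->S0 S2-1->S2

Let each state record the length of the longest suffix of the input read so far that is also a prefix of `11`. S1 means the last symbol is `1`; S2 means the last 2 symbols are `11`. Accept only at S2, where the string currently ends in `11`.
3 states suffice.
        0   1  
>  S0   S0  S1 
   S1   S0  S2 
 * S2   S0  S2 
(> = start, * = accepting)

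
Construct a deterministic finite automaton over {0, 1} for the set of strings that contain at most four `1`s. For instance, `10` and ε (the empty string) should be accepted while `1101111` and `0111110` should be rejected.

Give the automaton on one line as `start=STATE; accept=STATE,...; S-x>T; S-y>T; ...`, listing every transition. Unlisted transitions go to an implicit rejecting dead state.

start=q0; accept=q0,q1,q2,q3,q4; q0-0>q0; q0-1>q1; q1-0>q1; q1-1>q2; q2-0>q2; q2-1>q3; q3-0>q3; q3-1>q4; q4-0>q4; q4-1>q5; q5-0>q5; q5-1>q5

Count `1`s, saturating at 5: states q0 through q4 mean 0 through 4 `1`s seen; q5 means more than 4. Each `1` increments (capped at q5); other symbols loop. Accept from {q0, q1, q2, q3, q4}.
        0   1  
>* q0   q0  q1 
 * q1   q1  q2 
 * q2   q2  q3 
 * q3   q3  q4 
 * q4   q4  q5 
   q5   q5  q5 
(> = start, * = accepting)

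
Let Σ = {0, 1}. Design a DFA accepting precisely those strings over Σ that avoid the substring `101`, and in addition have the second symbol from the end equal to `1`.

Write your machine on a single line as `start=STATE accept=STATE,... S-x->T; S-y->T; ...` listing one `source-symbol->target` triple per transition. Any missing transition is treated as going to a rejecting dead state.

start=q0; accept=q2,q3; q0-0->q0; q0-1->q1; q1-0->q2; q1-1->q3; q2-0->q0; q2-1->q4; q3-0->q2; q3-1->q3; q4-0->q4; q4-1->q4

Build one automaton per condition and run them in lockstep. One (4 states) tracks partial matches of the forbidden pattern `101`; the other (7 states) tracks the last 2 symbols read. Each combined state is a pair, one component from each; accept when both components accept. Equivalent product states are then merged.
With 5 states:
        0   1  
>  q0   q0  q1 
   q1   q2  q3 
 * q2   q0  q4 
 * q3   q2  q3 
   q4   q4  q4 
(> = start, * = accepting)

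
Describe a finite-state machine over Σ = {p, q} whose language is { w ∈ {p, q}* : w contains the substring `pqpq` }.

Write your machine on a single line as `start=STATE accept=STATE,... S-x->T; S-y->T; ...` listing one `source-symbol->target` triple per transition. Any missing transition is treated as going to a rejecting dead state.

start=s0; accept=s4; s0-p->s1; s0-q->s0; s1-p->s1; s1-q->s2; s2-p->s3; s2-q->s0; s3-p->s1; s3-q->s4; s4-p->s4; s4-q->s4

States s0..s3 record the length of the longest prefix of `pqpq` that matches the current input suffix. Reaching s4 means `pqpq` has been seen, and we stay there forever. Accept from s4.
        p   q  
>  s0   s1  s0 
   s1   s1  s2 
   s2   s3  s0 
   s3   s1  s4 
 * s4   s4  s4 
(> = start, * = accepting)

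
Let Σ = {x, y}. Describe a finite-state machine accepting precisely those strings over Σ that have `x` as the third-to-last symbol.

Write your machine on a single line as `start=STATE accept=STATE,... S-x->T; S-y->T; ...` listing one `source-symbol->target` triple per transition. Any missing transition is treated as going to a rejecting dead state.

Because acceptance depends on a position counted from the end, the machine has to buffer the most recent 3 symbols. Make each state the string of the last up-to-3 symbols read; on input `x` shift the window left and append `x`. Accept when the buffered window has length 3 and begins with `x`.
With 15 states:
          x    y  
>  S0     S1   S2 
   S1     S3   S4 
   S2     S5   S6 
   S3     S7   S8 
   S4     S9  S10 
   S5    S11  S12 
   S6    S13  S14 
 * S7     S7   S8 
 * S8     S9  S10 
 * S9    S11  S12 
 * S10   S13  S14 
   S11    S7   S8 
   S12    S9  S10 
   S13   S11  S12 
   S14   S13  S14 
(> = start, * = accepting)

start=S0; accept=S7,S8,S9,S10; S0-x->S1; S0-y->S2; S1-x->S3; S1-y->S4; S2-x->S5; S2-y->S6; S3-x->S7; S3-y->S8; S4-x->S9; S4-y->S10; S5-x->S11; S5-y->S12; S6-x->S13; S6-y->S14; S7-x->S7; S7-y->S8; S8-x->S9; S8-y->S10; S9-x->S11; S9-y->S12; S10-x->S13; S10-y->S14; S11-x->S7; S11-y->S8; S12-x->S9; S12-y->S10; S13-x->S11; S13-y->S12; S14-x->S13; S14-y->S14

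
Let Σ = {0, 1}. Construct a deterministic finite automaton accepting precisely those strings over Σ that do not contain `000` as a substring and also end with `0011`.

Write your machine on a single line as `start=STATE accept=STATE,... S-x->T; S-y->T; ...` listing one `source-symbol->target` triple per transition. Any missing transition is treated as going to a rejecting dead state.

start=A; accept=F; A-0->B; A-1->A; B-0->C; B-1->A; C-0->D; C-1->E; D-0->D; D-1->D; E-0->B; E-1->F; F-0->B; F-1->A

Handle the two conditions separately and then intersect. The first has 4 states tracking partial matches of the forbidden pattern `000`; the second has 5 states tracking how much of the suffix `0011` has currently been matched. A product state is a pair (one from each), accepting exactly when both do. Minimizing collapses redundant product states.
With 6 states:
       0  1 
>  A   B  A 
   B   C  A 
   C   D  E 
   D   D  D 
   E   B  F 
 * F   B  A 
(> = start, * = accepting)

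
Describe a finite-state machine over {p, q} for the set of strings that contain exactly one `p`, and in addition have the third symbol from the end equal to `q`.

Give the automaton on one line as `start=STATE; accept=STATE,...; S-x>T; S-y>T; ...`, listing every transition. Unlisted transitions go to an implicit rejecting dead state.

start=S0; accept=S12,S13,S18; S0-p>S1; S0-q>S2; S1-p>S3; S1-q>S4; S2-p>S5; S2-q>S6; S3-p>S7; S3-q>S8; S4-p>S9; S4-q>S10; S5-p>S11; S5-q>S12; S6-p>S13; S6-q>S14; S7-p>S7; S7-q>S8; S8-p>S9; S8-q>S15; S9-p>S11; S9-q>S16; S10-p>S17; S10-q>S18; S11-p>S7; S11-q>S8; S12-p>S9; S12-q>S10; S13-p>S11; S13-q>S12; S14-p>S13; S14-q>S14; S15-p>S17; S15-q>S19; S16-p>S9; S16-q>S15; S17-p>S11; S17-q>S16; S18-p>S17; S18-q>S18; S19-p>S17; S19-q>S19

Run two small machines in parallel and take their product. The first has 3 states tracking the count of `p`s, saturating at 2; the second has 15 states tracking the last 3 symbols read. A product state is a pair (one from each), accepting exactly when both do.
With 20 states:
          p    q  
>  S0     S1   S2 
   S1     S3   S4 
   S2     S5   S6 
   S3     S7   S8 
   S4     S9  S10 
   S5    S11  S12 
   S6    S13  S14 
   S7     S7   S8 
   S8     S9  S15 
   S9    S11  S16 
   S10   S17  S18 
   S11    S7   S8 
 * S12    S9  S10 
 * S13   S11  S12 
   S14   S13  S14 
   S15   S17  S19 
   S16    S9  S15 
   S17   S11  S16 
 * S18   S17  S18 
   S19   S17  S19 
(> = start, * = accepting)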